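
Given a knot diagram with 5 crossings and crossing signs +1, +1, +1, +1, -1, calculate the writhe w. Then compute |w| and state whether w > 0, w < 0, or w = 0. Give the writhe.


Step 1: Count positive crossings (+1).
Positive crossings: 4
Step 2: Count negative crossings (-1).
Negative crossings: 1
Step 3: Writhe = (positive) - (negative)
w = 4 - 1 = 3
Step 4: |w| = 3, and w is positive

3


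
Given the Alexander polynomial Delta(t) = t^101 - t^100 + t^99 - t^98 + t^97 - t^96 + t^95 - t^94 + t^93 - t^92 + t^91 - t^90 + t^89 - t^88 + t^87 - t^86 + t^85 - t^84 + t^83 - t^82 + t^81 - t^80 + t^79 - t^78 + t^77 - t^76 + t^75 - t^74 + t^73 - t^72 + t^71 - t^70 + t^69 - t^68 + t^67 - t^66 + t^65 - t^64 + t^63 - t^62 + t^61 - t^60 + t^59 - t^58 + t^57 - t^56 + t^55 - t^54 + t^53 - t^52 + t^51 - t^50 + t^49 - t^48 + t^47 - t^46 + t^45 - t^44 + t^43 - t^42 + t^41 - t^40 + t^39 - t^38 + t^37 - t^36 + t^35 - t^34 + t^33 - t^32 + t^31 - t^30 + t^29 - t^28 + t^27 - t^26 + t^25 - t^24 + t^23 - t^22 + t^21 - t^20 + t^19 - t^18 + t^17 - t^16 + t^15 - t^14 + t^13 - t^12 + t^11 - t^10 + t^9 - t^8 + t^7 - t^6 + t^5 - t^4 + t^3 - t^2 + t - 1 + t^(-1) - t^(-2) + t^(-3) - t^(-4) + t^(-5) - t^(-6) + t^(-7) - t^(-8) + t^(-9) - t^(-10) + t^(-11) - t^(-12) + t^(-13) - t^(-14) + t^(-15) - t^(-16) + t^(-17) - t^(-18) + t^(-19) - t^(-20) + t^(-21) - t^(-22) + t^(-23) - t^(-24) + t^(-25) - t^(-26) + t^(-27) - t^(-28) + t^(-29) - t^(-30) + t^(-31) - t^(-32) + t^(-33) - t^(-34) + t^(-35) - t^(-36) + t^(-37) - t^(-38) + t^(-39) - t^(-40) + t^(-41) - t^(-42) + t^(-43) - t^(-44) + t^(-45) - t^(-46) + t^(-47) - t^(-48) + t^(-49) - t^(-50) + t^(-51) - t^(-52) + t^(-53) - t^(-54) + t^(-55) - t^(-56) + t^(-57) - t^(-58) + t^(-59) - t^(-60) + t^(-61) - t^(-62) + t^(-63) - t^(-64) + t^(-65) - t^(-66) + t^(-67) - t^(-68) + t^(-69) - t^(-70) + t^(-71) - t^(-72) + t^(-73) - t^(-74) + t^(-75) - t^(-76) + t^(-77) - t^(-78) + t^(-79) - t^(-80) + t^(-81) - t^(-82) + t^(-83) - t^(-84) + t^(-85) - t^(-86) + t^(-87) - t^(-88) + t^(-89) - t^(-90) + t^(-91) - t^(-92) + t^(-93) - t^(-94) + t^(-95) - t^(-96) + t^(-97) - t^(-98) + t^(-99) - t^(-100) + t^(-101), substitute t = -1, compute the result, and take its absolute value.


Step 1: The polynomial has 203 terms with alternating signs, exponents from 101 down to -101.
Step 2: Substitute t = -1. The i-th term has coefficient (-1)^i and exponent (m-i),
  so its value is (-1)^i * (-1)^(m-i) = (-1)^m = -1 for every i.
Step 3: All 203 terms equal -1, so Delta(-1) = 203 * (-1) = -203
Step 4: |Delta(-1)| = 203

203


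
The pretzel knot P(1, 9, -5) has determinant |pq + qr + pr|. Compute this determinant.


Step 1: Compute pq + qr + pr.
pq = 1*9 = 9
qr = 9*(-5) = -45
pr = 1*(-5) = -5
pq + qr + pr = 9 + (-45) + (-5) = -41
Step 2: Take absolute value.
det(P(1,9,-5)) = |-41| = 41

41


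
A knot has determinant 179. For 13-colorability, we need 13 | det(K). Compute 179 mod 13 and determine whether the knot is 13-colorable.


Step 1: A knot is p-colorable if and only if p divides its determinant.
Step 2: Compute 179 mod 13.
179 = 13 * 13 + 10
Step 3: 179 mod 13 = 10
Step 4: The knot is 13-colorable: no

10


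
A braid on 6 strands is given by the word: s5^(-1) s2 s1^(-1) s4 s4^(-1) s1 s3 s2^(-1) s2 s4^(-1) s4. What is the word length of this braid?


The word length counts the number of generators (including inverses).
Listing each generator: s5^(-1), s2, s1^(-1), s4, s4^(-1), s1, s3, s2^(-1), s2, s4^(-1), s4
There are 11 generators in this braid word.

11


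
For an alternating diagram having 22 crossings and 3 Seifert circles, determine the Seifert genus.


For alternating knots, g = (c - s + 1)/2.
= (22 - 3 + 1)/2
= 20/2 = 10

10


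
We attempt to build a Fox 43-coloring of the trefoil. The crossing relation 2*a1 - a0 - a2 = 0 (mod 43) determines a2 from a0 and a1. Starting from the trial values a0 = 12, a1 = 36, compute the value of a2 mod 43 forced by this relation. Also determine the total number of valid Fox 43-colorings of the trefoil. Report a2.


Step 1: Apply the given crossing relation 2*a1 - a0 - a2 = 0 (mod 43).
  a2 = 2*a1 - a0 mod 43
  a2 = 2*36 - 12 mod 43
  a2 = 72 - 12 mod 43
  a2 = 60 mod 43 = 17
Step 2: The trefoil has determinant 3.
  Number of Fox p-colorings (p prime) is p^2 if p = 3, else p.
  Since 43 does not divide 3, only trivial (constant) colorings exist.
  (So the trial a0 = 12, a1 = 36 with a0 != a1 does NOT extend to a valid coloring of the whole trefoil: the other two crossing relations require 3*(a1 - a0) = 0 (mod 43), which fails.)
  Total colorings = 43
Step 3: a2 = 17, total Fox 43-colorings = 43

17


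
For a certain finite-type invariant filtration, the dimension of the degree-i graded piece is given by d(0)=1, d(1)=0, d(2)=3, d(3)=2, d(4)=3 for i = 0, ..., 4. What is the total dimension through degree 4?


Total dimension = d(0) + d(1) + ... + d(4)
= 1 + 0 + 3 + 2 + 3
= 9

9


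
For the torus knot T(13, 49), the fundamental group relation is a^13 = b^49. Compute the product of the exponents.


The relation is a^13 = b^49.
Product of exponents = 13 * 49
= 637

637


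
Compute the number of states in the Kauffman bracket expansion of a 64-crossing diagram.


Each crossing contributes 2 choices (A-smoothing or B-smoothing).
Total states = 2^64 = 18446744073709551616

18446744073709551616


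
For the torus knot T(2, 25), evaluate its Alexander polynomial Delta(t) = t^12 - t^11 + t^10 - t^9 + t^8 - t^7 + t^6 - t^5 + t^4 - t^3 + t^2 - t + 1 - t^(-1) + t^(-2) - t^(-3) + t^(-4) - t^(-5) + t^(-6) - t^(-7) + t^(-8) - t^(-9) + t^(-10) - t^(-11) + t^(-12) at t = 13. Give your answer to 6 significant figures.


Substituting t = 13 into Delta(t) = t^12 - t^11 + t^10 - t^9 + t^8 - t^7 + t^6 - t^5 + t^4 - t^3 + t^2 - t + 1 - t^(-1) + t^(-2) - t^(-3) + t^(-4) - t^(-5) + t^(-6) - t^(-7) + t^(-8) - t^(-9) + t^(-10) - t^(-11) + t^(-12):
Term values: (23298085122481) + (-1792160394037) + (137858491849) + (-10604499373) + (815730721) + (-62748517) + (4826809) + (-371293) + (28561) + (-2197) + (169) + (-13) + (1) + (-0.0769231) + (0.00591716) + (-0.000455166) + (3.50128e-05) + (-2.69329e-06) + (2.07176e-07) + (-1.59366e-08) + (1.22589e-09) + (-9.42996e-11) + (7.25382e-12) + (-5.57986e-13) + (4.2922e-14)
Sum = 2.163393619e+13
Rounded to 6 significant figures: 2.16339e+13

2.16339e+13


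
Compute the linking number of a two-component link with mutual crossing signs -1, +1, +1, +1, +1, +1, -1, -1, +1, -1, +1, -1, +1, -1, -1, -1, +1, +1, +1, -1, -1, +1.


Step 1: Count positive crossings: 12
Step 2: Count negative crossings: 10
Step 3: Sum of signs = 12 - 10 = 2
Step 4: Linking number = sum/2 = 2/2 = 1

1


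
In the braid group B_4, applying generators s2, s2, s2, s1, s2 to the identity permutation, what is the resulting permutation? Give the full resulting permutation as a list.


Starting with identity [1, 2, 3, 4].
Apply generators in sequence:
  After s2: [1, 3, 2, 4]
  After s2: [1, 2, 3, 4]
  After s2: [1, 3, 2, 4]
  After s1: [3, 1, 2, 4]
  After s2: [3, 2, 1, 4]
Final permutation: [3, 2, 1, 4]

[3, 2, 1, 4]


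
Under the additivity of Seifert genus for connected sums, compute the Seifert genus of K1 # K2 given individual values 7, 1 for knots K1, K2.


The Seifert genus is additive under connected sum.
Seifert genus(K1 # K2) = (7) + (1)
= 8

8


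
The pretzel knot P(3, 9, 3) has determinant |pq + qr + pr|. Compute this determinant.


Step 1: Compute pq + qr + pr.
pq = 3*9 = 27
qr = 9*3 = 27
pr = 3*3 = 9
pq + qr + pr = 27 + 27 + 9 = 63
Step 2: Take absolute value.
det(P(3,9,3)) = |63| = 63

63


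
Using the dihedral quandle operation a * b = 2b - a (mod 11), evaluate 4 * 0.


4 * 0 = 2*0 - 4 mod 11
= 0 - 4 mod 11
= -4 mod 11 = 7

7


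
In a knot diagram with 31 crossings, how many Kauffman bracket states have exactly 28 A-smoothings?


We choose which 28 of 31 crossings get A-smoothings.
C(31, 28) = 31! / (28! * 3!)
= 4495

4495


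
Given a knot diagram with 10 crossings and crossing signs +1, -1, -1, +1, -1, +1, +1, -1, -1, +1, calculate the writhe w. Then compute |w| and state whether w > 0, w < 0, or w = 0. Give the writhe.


Step 1: Count positive crossings (+1).
Positive crossings: 5
Step 2: Count negative crossings (-1).
Negative crossings: 5
Step 3: Writhe = (positive) - (negative)
w = 5 - 5 = 0
Step 4: |w| = 0, and w is zero

0


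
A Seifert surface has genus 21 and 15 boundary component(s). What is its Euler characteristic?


chi = 2 - 2g - b
= 2 - 2*21 - 15
= 2 - 42 - 15 = -55

-55


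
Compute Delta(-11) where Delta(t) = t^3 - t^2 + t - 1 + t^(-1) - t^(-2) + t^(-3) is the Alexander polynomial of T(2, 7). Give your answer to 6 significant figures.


Substituting t = -11 into Delta(t) = t^3 - t^2 + t - 1 + t^(-1) - t^(-2) + t^(-3):
Term values: (-1331) + (-121) + (-11) + (-1) + (-0.0909091) + (-0.00826446) + (-0.000751315)
Sum = -1464.099925
Rounded to 6 significant figures: -1464.1

-1464.1


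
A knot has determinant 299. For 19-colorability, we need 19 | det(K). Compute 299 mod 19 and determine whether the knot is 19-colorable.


Step 1: A knot is p-colorable if and only if p divides its determinant.
Step 2: Compute 299 mod 19.
299 = 15 * 19 + 14
Step 3: 299 mod 19 = 14
Step 4: The knot is 19-colorable: no

14


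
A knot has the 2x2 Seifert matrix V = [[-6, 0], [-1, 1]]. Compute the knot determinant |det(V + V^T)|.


Step 1: Form V + V^T where V = [[-6, 0], [-1, 1]]
  V^T = [[-6, -1], [0, 1]]
  V + V^T = [[-12, -1], [-1, 2]]
Step 2: det(V + V^T) = (-12)*2 - (-1)*(-1)
  = -24 - 1 = -25
Step 3: Knot determinant = |det(V + V^T)| = |-25| = 25

25


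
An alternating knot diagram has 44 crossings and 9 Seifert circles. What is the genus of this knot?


For alternating knots, g = (c - s + 1)/2.
= (44 - 9 + 1)/2
= 36/2 = 18

18


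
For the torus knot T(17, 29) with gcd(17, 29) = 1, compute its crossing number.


For a torus knot T(p, q) with gcd(p,q)=1,
the crossing number is min(p*(q-1), q*(p-1)).
p*(q-1) = 17*28 = 476
q*(p-1) = 29*16 = 464
min(476, 464) = 464

464


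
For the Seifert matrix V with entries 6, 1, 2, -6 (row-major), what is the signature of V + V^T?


Step 1: V + V^T = [[12, 3], [3, -12]]
Step 2: trace = 0, det = -153
Step 3: Discriminant = 0^2 - 4*(-153) = 612
Step 4: Eigenvalues: 12.3693, -12.3693
Step 5: Signature = (# positive eigenvalues) - (# negative eigenvalues) = 0

0


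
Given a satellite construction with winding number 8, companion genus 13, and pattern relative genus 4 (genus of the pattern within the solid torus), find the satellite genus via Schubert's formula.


Schubert: g(satellite) = g_rel(pattern) + |winding| * g(companion),
where g_rel(pattern) is the genus of the pattern relative to the solid torus.
= 4 + 8 * 13
= 4 + 104 = 108

108


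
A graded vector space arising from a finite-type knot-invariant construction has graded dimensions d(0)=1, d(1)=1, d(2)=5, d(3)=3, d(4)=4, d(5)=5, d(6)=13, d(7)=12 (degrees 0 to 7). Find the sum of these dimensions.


Total dimension = d(0) + d(1) + ... + d(7)
= 1 + 1 + 5 + 3 + 4 + 5 + 13 + 12
= 44

44


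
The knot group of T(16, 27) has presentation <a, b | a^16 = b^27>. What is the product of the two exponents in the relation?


The relation is a^16 = b^27.
Product of exponents = 16 * 27
= 432

432


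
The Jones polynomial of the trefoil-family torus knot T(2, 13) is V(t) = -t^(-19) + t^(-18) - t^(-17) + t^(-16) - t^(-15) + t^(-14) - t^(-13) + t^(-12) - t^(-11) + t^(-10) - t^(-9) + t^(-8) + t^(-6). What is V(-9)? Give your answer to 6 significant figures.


Substituting t = -9 into V(t) = -t^(-19) + t^(-18) - t^(-17) + t^(-16) - t^(-15) + t^(-14) - t^(-13) + t^(-12) - t^(-11) + t^(-10) - t^(-9) + t^(-8) + t^(-6):
  (-)t^(-19) = 7.40274e-19
  (+)t^(-18) = 6.66246e-18
  (-)t^(-17) = 5.99622e-17
  (+)t^(-16) = 5.3966e-16
  (-)t^(-15) = 4.85694e-15
  (+)t^(-14) = 4.37124e-14
  (-)t^(-13) = 3.93412e-13
  (+)t^(-12) = 3.54071e-12
  (-)t^(-11) = 3.18664e-11
  (+)t^(-10) = 2.86797e-10
  (-)t^(-9) = 2.58117e-09
  (+)t^(-8) = 2.32306e-08
  (+)t^(-6) = 1.88168e-06
Sum = (7.40274e-19) + (6.66246e-18) + (5.99622e-17) + (5.3966e-16) + (4.85694e-15) + (4.37124e-14) + (3.93412e-13) + (3.54071e-12) + (3.18664e-11) + (2.86797e-10) + (2.58117e-09) + (2.32306e-08) + (1.88168e-06)
= 1.907810818e-06
Rounded to 6 significant figures: 1.90781e-06

1.90781e-06


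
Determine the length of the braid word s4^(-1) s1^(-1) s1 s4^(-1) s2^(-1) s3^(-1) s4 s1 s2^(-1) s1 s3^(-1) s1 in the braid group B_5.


The word length counts the number of generators (including inverses).
Listing each generator: s4^(-1), s1^(-1), s1, s4^(-1), s2^(-1), s3^(-1), s4, s1, s2^(-1), s1, s3^(-1), s1
There are 12 generators in this braid word.

12


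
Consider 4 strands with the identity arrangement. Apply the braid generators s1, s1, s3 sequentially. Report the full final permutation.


Starting with identity [1, 2, 3, 4].
Apply generators in sequence:
  After s1: [2, 1, 3, 4]
  After s1: [1, 2, 3, 4]
  After s3: [1, 2, 4, 3]
Final permutation: [1, 2, 4, 3]

[1, 2, 4, 3]


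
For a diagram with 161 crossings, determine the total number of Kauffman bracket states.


Each crossing contributes 2 choices (A-smoothing or B-smoothing).
Total states = 2^161 = 2923003274661805836407369665432566039311865085952

2923003274661805836407369665432566039311865085952


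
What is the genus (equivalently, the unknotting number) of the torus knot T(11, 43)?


For a torus knot T(p,q), both the unknotting number and genus equal (p-1)(q-1)/2.
= (11-1)(43-1)/2
= 10*42/2
= 420/2 = 210

210


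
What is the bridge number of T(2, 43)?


The bridge number of T(p,q) is min(p,q).
min(2, 43) = 2

2


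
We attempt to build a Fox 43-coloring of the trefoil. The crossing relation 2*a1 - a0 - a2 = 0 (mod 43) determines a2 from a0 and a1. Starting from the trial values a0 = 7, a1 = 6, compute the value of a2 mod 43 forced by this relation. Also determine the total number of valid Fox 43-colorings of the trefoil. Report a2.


Step 1: Apply the given crossing relation 2*a1 - a0 - a2 = 0 (mod 43).
  a2 = 2*a1 - a0 mod 43
  a2 = 2*6 - 7 mod 43
  a2 = 12 - 7 mod 43
  a2 = 5 mod 43 = 5
Step 2: The trefoil has determinant 3.
  Number of Fox p-colorings (p prime) is p^2 if p = 3, else p.
  Since 43 does not divide 3, only trivial (constant) colorings exist.
  (So the trial a0 = 7, a1 = 6 with a0 != a1 does NOT extend to a valid coloring of the whole trefoil: the other two crossing relations require 3*(a1 - a0) = 0 (mod 43), which fails.)
  Total colorings = 43
Step 3: a2 = 5, total Fox 43-colorings = 43

5


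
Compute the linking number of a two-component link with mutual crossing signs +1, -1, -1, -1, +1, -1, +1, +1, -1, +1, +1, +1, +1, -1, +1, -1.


Step 1: Count positive crossings: 9
Step 2: Count negative crossings: 7
Step 3: Sum of signs = 9 - 7 = 2
Step 4: Linking number = sum/2 = 2/2 = 1

1


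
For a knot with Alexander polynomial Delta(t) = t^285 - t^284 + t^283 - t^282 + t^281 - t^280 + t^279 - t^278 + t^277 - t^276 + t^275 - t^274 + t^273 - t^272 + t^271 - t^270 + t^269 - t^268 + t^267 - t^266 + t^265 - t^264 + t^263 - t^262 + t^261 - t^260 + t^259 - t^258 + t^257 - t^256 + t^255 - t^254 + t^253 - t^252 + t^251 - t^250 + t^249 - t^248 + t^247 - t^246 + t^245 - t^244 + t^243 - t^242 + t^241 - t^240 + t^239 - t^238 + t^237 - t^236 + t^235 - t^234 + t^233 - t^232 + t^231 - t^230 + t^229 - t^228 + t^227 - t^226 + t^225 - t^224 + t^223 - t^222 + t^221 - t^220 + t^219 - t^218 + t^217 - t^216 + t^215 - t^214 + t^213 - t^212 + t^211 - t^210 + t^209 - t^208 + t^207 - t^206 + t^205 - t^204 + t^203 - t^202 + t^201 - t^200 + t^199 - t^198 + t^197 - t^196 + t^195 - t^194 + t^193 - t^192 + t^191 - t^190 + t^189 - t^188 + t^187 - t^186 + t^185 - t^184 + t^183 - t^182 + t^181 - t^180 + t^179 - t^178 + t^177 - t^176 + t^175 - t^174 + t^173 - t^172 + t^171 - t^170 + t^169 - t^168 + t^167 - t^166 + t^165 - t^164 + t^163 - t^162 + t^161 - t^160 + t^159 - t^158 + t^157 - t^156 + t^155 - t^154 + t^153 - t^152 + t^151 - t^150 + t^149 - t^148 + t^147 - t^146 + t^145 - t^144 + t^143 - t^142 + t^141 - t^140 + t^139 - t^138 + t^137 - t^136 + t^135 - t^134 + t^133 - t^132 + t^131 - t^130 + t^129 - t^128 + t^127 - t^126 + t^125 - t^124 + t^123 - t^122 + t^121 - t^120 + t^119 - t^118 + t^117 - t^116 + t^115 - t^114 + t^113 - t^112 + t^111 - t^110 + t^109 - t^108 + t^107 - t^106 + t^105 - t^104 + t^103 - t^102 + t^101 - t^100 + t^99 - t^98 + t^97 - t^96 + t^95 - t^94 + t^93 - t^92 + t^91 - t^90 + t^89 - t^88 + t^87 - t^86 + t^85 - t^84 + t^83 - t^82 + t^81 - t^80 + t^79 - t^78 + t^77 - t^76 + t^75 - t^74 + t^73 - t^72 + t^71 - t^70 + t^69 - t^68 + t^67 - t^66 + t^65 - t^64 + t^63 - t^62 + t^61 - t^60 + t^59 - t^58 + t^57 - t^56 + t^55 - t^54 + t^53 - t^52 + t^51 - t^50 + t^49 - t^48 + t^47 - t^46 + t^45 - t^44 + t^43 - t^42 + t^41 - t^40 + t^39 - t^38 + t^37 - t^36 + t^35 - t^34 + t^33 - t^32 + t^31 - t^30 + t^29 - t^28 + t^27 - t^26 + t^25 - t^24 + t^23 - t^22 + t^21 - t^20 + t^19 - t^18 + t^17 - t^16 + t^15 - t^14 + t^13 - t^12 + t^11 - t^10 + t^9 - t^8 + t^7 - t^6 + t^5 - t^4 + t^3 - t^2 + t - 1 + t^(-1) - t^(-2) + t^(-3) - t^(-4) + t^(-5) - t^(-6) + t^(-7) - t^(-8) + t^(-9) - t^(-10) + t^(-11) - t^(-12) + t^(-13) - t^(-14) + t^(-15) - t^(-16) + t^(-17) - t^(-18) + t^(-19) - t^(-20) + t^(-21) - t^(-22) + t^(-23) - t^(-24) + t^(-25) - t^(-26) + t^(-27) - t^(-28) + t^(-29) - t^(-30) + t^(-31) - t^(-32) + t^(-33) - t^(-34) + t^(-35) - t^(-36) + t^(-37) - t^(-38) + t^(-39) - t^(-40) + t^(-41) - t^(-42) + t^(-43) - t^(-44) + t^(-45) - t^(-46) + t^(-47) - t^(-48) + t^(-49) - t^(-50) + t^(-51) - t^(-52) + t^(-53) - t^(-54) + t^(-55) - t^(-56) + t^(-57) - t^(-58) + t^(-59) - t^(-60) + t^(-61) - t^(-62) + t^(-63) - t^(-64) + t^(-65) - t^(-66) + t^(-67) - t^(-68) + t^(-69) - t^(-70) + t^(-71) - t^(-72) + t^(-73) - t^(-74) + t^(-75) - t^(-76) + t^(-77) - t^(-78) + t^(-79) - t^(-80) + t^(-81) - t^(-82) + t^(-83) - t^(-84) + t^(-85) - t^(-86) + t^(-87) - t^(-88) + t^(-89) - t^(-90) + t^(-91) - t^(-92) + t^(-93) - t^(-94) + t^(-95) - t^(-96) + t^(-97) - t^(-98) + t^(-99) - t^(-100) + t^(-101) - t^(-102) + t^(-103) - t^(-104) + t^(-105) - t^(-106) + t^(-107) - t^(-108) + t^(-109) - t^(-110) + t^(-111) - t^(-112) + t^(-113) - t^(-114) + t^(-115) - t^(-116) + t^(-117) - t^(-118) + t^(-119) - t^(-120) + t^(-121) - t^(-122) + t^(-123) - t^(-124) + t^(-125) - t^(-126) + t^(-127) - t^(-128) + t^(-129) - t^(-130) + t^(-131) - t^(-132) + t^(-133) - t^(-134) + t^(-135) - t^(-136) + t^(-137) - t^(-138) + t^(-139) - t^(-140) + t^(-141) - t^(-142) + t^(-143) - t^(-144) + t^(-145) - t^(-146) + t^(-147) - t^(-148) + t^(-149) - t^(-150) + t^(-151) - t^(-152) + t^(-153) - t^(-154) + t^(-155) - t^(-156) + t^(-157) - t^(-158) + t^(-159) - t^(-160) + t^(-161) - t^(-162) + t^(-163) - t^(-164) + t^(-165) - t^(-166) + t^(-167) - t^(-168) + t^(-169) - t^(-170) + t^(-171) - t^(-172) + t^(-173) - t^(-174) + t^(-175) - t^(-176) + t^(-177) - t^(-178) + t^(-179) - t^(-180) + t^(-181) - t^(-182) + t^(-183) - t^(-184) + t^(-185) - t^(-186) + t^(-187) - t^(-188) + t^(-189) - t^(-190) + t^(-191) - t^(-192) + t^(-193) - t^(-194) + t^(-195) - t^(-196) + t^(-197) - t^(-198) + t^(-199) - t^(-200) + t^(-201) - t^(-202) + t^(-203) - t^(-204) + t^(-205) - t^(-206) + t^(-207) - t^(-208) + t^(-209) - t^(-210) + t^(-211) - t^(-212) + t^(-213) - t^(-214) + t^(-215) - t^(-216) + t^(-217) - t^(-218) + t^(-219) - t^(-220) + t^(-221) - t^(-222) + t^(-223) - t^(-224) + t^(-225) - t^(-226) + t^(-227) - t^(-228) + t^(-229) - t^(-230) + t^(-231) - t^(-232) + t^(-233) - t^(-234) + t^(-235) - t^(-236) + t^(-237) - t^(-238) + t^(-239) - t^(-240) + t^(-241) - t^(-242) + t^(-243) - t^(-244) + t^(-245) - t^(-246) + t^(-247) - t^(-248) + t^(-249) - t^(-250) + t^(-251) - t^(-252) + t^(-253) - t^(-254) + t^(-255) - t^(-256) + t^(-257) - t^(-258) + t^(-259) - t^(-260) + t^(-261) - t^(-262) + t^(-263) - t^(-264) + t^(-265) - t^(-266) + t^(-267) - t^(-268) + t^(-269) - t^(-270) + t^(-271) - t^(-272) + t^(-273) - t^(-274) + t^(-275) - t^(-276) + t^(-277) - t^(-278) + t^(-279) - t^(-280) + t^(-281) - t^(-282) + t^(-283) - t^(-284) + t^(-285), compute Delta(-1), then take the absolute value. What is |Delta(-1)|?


Step 1: The polynomial has 571 terms with alternating signs, exponents from 285 down to -285.
Step 2: Substitute t = -1. The i-th term has coefficient (-1)^i and exponent (m-i),
  so its value is (-1)^i * (-1)^(m-i) = (-1)^m = -1 for every i.
Step 3: All 571 terms equal -1, so Delta(-1) = 571 * (-1) = -571
Step 4: |Delta(-1)| = 571

571


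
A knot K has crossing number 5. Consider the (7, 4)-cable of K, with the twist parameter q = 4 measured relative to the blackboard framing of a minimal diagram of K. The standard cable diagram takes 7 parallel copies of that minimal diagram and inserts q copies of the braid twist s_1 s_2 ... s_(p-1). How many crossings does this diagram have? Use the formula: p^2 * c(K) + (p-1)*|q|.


Step 1: Each of the c(K) crossings of the companion diagram becomes p*p = p^2 crossings among the p parallel strands, and each of the |q| twists s_1 s_2 ... s_(p-1) adds (p-1) crossings.
  Crossings = p^2 * c(K) + (p-1)*|q|
Step 2: = 7^2 * 5 + (7-1)*4
Step 3: = 49*5 + 6*4
Step 4: = 245 + 24 = 269

269


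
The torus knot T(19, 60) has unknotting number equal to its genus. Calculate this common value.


For a torus knot T(p,q), both the unknotting number and genus equal (p-1)(q-1)/2.
= (19-1)(60-1)/2
= 18*59/2
= 1062/2 = 531

531


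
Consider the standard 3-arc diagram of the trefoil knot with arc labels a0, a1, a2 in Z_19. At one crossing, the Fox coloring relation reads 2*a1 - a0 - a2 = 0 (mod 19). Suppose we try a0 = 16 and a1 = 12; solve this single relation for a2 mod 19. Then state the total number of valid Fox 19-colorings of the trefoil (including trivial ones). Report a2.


Step 1: Apply the given crossing relation 2*a1 - a0 - a2 = 0 (mod 19).
  a2 = 2*a1 - a0 mod 19
  a2 = 2*12 - 16 mod 19
  a2 = 24 - 16 mod 19
  a2 = 8 mod 19 = 8
Step 2: The trefoil has determinant 3.
  Number of Fox p-colorings (p prime) is p^2 if p = 3, else p.
  Since 19 does not divide 3, only trivial (constant) colorings exist.
  (So the trial a0 = 16, a1 = 12 with a0 != a1 does NOT extend to a valid coloring of the whole trefoil: the other two crossing relations require 3*(a1 - a0) = 0 (mod 19), which fails.)
  Total colorings = 19
Step 3: a2 = 8, total Fox 19-colorings = 19

8


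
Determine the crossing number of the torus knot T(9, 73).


For a torus knot T(p, q) with gcd(p,q)=1,
the crossing number is min(p*(q-1), q*(p-1)).
p*(q-1) = 9*72 = 648
q*(p-1) = 73*8 = 584
min(648, 584) = 584

584


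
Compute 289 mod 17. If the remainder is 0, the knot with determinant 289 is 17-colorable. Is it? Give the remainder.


Step 1: A knot is p-colorable if and only if p divides its determinant.
Step 2: Compute 289 mod 17.
289 = 17 * 17 + 0
Step 3: 289 mod 17 = 0
Step 4: The knot is 17-colorable: yes

0


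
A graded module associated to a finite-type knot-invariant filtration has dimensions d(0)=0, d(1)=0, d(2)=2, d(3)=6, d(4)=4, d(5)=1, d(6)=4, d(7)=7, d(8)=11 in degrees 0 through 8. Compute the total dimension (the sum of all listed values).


Total dimension = d(0) + d(1) + ... + d(8)
= 0 + 0 + 2 + 6 + 4 + 1 + 4 + 7 + 11
= 35

35


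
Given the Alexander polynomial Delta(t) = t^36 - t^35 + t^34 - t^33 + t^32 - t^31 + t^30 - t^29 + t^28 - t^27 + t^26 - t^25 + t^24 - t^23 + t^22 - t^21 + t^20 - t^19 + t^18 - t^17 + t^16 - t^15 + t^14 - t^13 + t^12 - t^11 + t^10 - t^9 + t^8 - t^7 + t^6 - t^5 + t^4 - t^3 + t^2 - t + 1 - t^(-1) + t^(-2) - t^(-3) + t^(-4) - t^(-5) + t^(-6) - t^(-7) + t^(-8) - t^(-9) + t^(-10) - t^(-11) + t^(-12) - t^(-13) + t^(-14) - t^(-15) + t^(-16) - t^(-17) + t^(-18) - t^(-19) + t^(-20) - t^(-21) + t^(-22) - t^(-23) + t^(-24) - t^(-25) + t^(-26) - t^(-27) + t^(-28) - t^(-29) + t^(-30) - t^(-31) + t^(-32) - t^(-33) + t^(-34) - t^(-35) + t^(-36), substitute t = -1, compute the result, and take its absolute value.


Step 1: The polynomial has 73 terms with alternating signs, exponents from 36 down to -36.
Step 2: Substitute t = -1. The i-th term has coefficient (-1)^i and exponent (m-i),
  so its value is (-1)^i * (-1)^(m-i) = (-1)^m = 1 for every i.
Step 3: All 73 terms equal 1, so Delta(-1) = 73 * (1) = 73
Step 4: |Delta(-1)| = 73

73


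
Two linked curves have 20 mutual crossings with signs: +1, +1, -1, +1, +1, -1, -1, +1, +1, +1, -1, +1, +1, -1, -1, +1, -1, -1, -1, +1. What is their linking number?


Step 1: Count positive crossings: 11
Step 2: Count negative crossings: 9
Step 3: Sum of signs = 11 - 9 = 2
Step 4: Linking number = sum/2 = 2/2 = 1

1


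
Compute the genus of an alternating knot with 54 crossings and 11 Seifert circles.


For alternating knots, g = (c - s + 1)/2.
= (54 - 11 + 1)/2
= 44/2 = 22

22


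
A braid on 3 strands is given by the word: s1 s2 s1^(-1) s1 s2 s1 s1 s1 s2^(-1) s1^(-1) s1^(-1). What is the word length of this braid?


The word length counts the number of generators (including inverses).
Listing each generator: s1, s2, s1^(-1), s1, s2, s1, s1, s1, s2^(-1), s1^(-1), s1^(-1)
There are 11 generators in this braid word.

11


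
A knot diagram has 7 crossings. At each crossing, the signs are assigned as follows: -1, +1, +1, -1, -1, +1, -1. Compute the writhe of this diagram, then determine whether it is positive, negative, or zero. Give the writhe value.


Step 1: Count positive crossings (+1).
Positive crossings: 3
Step 2: Count negative crossings (-1).
Negative crossings: 4
Step 3: Writhe = (positive) - (negative)
w = 3 - 4 = -1
Step 4: |w| = 1, and w is negative

-1


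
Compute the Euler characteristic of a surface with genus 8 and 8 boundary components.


chi = 2 - 2g - b
= 2 - 2*8 - 8
= 2 - 16 - 8 = -22

-22


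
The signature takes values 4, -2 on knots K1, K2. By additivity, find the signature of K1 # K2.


The signature is additive under connected sum.
signature(K1 # K2) = (4) + (-2)
= 2

2


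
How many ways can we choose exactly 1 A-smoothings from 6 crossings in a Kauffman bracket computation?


We choose which 1 of 6 crossings get A-smoothings.
C(6, 1) = 6! / (1! * 5!)
= 6

6


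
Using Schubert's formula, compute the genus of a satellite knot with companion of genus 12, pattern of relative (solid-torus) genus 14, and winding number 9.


Schubert: g(satellite) = g_rel(pattern) + |winding| * g(companion),
where g_rel(pattern) is the genus of the pattern relative to the solid torus.
= 14 + 9 * 12
= 14 + 108 = 122

122


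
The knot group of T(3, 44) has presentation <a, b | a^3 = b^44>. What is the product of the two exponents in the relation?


The relation is a^3 = b^44.
Product of exponents = 3 * 44
= 132

132


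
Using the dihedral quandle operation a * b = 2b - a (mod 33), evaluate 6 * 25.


6 * 25 = 2*25 - 6 mod 33
= 50 - 6 mod 33
= 44 mod 33 = 11

11


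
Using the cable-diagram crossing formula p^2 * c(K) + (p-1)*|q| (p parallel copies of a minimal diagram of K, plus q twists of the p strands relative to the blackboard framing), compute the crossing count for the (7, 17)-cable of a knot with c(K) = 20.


Step 1: Each of the c(K) crossings of the companion diagram becomes p*p = p^2 crossings among the p parallel strands, and each of the |q| twists s_1 s_2 ... s_(p-1) adds (p-1) crossings.
  Crossings = p^2 * c(K) + (p-1)*|q|
Step 2: = 7^2 * 20 + (7-1)*17
Step 3: = 49*20 + 6*17
Step 4: = 980 + 102 = 1082

1082


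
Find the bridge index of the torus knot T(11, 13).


The bridge number of T(p,q) is min(p,q).
min(11, 13) = 11

11


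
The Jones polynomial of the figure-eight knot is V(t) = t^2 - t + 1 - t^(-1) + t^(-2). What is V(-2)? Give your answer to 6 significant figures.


Substituting t = -2 into V(t) = t^2 - t + 1 - t^(-1) + t^(-2):
  (+)t^(2) = 4
  (-)t^(1) = 2
  (+)t^(0) = 1
  (-)t^(-1) = 0.5
  (+)t^(-2) = 0.25
Sum = (4) + (2) + (1) + (0.5) + (0.25)
= 7.75
Rounded to 6 significant figures: 7.75

7.75


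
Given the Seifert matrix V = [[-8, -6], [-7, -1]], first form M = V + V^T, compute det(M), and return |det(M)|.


Step 1: Form V + V^T where V = [[-8, -6], [-7, -1]]
  V^T = [[-8, -7], [-6, -1]]
  V + V^T = [[-16, -13], [-13, -2]]
Step 2: det(V + V^T) = (-16)*(-2) - (-13)*(-13)
  = 32 - 169 = -137
Step 3: Knot determinant = |det(V + V^T)| = |-137| = 137

137


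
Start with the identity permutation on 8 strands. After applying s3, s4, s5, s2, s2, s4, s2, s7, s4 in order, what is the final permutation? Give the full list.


Starting with identity [1, 2, 3, 4, 5, 6, 7, 8].
Apply generators in sequence:
  After s3: [1, 2, 4, 3, 5, 6, 7, 8]
  After s4: [1, 2, 4, 5, 3, 6, 7, 8]
  After s5: [1, 2, 4, 5, 6, 3, 7, 8]
  After s2: [1, 4, 2, 5, 6, 3, 7, 8]
  After s2: [1, 2, 4, 5, 6, 3, 7, 8]
  After s4: [1, 2, 4, 6, 5, 3, 7, 8]
  After s2: [1, 4, 2, 6, 5, 3, 7, 8]
  After s7: [1, 4, 2, 6, 5, 3, 8, 7]
  After s4: [1, 4, 2, 5, 6, 3, 8, 7]
Final permutation: [1, 4, 2, 5, 6, 3, 8, 7]

[1, 4, 2, 5, 6, 3, 8, 7]


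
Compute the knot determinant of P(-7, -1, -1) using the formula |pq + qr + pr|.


Step 1: Compute pq + qr + pr.
pq = (-7)*(-1) = 7
qr = (-1)*(-1) = 1
pr = (-7)*(-1) = 7
pq + qr + pr = 7 + 1 + 7 = 15
Step 2: Take absolute value.
det(P(-7,-1,-1)) = |15| = 15

15


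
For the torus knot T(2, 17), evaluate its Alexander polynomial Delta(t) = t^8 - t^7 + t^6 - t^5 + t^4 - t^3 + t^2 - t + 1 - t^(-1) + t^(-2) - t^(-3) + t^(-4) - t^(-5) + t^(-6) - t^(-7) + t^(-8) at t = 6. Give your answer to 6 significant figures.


Substituting t = 6 into Delta(t) = t^8 - t^7 + t^6 - t^5 + t^4 - t^3 + t^2 - t + 1 - t^(-1) + t^(-2) - t^(-3) + t^(-4) - t^(-5) + t^(-6) - t^(-7) + t^(-8):
Term values: (1679616) + (-279936) + (46656) + (-7776) + (1296) + (-216) + (36) + (-6) + (1) + (-0.166667) + (0.0277778) + (-0.00462963) + (0.000771605) + (-0.000128601) + (2.14335e-05) + (-3.57225e-06) + (5.95374e-07)
Sum = 1439670.857
Rounded to 6 significant figures: 1.43967e+06

1.43967e+06


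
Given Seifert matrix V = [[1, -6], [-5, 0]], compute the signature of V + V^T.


Step 1: V + V^T = [[2, -11], [-11, 0]]
Step 2: trace = 2, det = -121
Step 3: Discriminant = 2^2 - 4*(-121) = 488
Step 4: Eigenvalues: 12.0454, -10.0454
Step 5: Signature = (# positive eigenvalues) - (# negative eigenvalues) = 0

0


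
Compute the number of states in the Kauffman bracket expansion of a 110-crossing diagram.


Each crossing contributes 2 choices (A-smoothing or B-smoothing).
Total states = 2^110 = 1298074214633706907132624082305024

1298074214633706907132624082305024


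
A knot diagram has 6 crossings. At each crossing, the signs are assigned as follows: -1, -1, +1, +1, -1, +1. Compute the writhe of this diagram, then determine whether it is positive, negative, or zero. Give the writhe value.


Step 1: Count positive crossings (+1).
Positive crossings: 3
Step 2: Count negative crossings (-1).
Negative crossings: 3
Step 3: Writhe = (positive) - (negative)
w = 3 - 3 = 0
Step 4: |w| = 0, and w is zero

0


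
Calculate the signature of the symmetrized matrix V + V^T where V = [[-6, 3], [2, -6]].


Step 1: V + V^T = [[-12, 5], [5, -12]]
Step 2: trace = -24, det = 119
Step 3: Discriminant = (-24)^2 - 4*119 = 100
Step 4: Eigenvalues: -7, -17
Step 5: Signature = (# positive eigenvalues) - (# negative eigenvalues) = -2

-2


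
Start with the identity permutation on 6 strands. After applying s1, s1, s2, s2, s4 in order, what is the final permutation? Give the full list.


Starting with identity [1, 2, 3, 4, 5, 6].
Apply generators in sequence:
  After s1: [2, 1, 3, 4, 5, 6]
  After s1: [1, 2, 3, 4, 5, 6]
  After s2: [1, 3, 2, 4, 5, 6]
  After s2: [1, 2, 3, 4, 5, 6]
  After s4: [1, 2, 3, 5, 4, 6]
Final permutation: [1, 2, 3, 5, 4, 6]

[1, 2, 3, 5, 4, 6]


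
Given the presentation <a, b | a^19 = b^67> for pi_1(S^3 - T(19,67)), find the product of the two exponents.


The relation is a^19 = b^67.
Product of exponents = 19 * 67
= 1273

1273


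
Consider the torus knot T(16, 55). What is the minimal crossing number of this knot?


For a torus knot T(p, q) with gcd(p,q)=1,
the crossing number is min(p*(q-1), q*(p-1)).
p*(q-1) = 16*54 = 864
q*(p-1) = 55*15 = 825
min(864, 825) = 825

825


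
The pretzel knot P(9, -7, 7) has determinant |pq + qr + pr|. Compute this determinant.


Step 1: Compute pq + qr + pr.
pq = 9*(-7) = -63
qr = (-7)*7 = -49
pr = 9*7 = 63
pq + qr + pr = -63 + (-49) + 63 = -49
Step 2: Take absolute value.
det(P(9,-7,7)) = |-49| = 49

49


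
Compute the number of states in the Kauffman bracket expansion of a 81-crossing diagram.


Each crossing contributes 2 choices (A-smoothing or B-smoothing).
Total states = 2^81 = 2417851639229258349412352

2417851639229258349412352


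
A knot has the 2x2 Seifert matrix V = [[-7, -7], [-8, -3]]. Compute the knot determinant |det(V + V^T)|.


Step 1: Form V + V^T where V = [[-7, -7], [-8, -3]]
  V^T = [[-7, -8], [-7, -3]]
  V + V^T = [[-14, -15], [-15, -6]]
Step 2: det(V + V^T) = (-14)*(-6) - (-15)*(-15)
  = 84 - 225 = -141
Step 3: Knot determinant = |det(V + V^T)| = |-141| = 141

141


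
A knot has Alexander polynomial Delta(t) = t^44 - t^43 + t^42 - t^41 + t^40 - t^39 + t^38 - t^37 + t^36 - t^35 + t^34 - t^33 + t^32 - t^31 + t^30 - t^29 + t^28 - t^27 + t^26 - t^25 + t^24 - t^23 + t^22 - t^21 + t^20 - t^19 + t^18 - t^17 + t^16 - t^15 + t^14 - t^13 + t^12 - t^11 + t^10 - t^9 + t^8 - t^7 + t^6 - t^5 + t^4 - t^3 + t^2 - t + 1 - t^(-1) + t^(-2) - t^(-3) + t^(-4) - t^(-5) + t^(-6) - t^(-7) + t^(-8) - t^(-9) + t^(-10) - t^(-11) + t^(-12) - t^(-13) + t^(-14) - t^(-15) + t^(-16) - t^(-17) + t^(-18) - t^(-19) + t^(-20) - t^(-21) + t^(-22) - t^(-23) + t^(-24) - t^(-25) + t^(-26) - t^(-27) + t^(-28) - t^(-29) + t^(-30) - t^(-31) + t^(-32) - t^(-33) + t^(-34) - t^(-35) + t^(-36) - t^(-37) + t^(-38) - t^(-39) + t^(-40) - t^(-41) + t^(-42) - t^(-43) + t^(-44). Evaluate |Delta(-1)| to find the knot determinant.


Step 1: The polynomial has 89 terms with alternating signs, exponents from 44 down to -44.
Step 2: Substitute t = -1. The i-th term has coefficient (-1)^i and exponent (m-i),
  so its value is (-1)^i * (-1)^(m-i) = (-1)^m = 1 for every i.
Step 3: All 89 terms equal 1, so Delta(-1) = 89 * (1) = 89
Step 4: |Delta(-1)| = 89

89


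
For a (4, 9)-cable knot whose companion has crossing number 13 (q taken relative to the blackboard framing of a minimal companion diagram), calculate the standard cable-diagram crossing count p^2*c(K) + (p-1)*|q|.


Step 1: Each of the c(K) crossings of the companion diagram becomes p*p = p^2 crossings among the p parallel strands, and each of the |q| twists s_1 s_2 ... s_(p-1) adds (p-1) crossings.
  Crossings = p^2 * c(K) + (p-1)*|q|
Step 2: = 4^2 * 13 + (4-1)*9
Step 3: = 16*13 + 3*9
Step 4: = 208 + 27 = 235

235


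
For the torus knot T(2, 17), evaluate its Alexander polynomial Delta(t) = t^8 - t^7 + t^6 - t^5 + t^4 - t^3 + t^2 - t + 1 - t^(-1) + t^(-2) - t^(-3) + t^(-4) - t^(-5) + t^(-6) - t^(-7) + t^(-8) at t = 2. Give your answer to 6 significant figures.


Substituting t = 2 into Delta(t) = t^8 - t^7 + t^6 - t^5 + t^4 - t^3 + t^2 - t + 1 - t^(-1) + t^(-2) - t^(-3) + t^(-4) - t^(-5) + t^(-6) - t^(-7) + t^(-8):
Term values: (256) + (-128) + (64) + (-32) + (16) + (-8) + (4) + (-2) + (1) + (-0.5) + (0.25) + (-0.125) + (0.0625) + (-0.03125) + (0.015625) + (-0.0078125) + (0.00390625)
Sum = 170.6679688
Rounded to 6 significant figures: 170.668

170.668


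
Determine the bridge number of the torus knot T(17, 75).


The bridge number of T(p,q) is min(p,q).
min(17, 75) = 17

17


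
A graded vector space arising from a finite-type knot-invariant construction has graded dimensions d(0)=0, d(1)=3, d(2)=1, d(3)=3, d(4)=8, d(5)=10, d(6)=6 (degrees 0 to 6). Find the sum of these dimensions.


Total dimension = d(0) + d(1) + ... + d(6)
= 0 + 3 + 1 + 3 + 8 + 10 + 6
= 31

31


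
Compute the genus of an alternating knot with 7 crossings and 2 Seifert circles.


For alternating knots, g = (c - s + 1)/2.
= (7 - 2 + 1)/2
= 6/2 = 3

3


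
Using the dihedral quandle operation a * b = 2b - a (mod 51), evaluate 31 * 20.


31 * 20 = 2*20 - 31 mod 51
= 40 - 31 mod 51
= 9 mod 51 = 9

9


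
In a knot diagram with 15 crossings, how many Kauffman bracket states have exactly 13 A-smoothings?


We choose which 13 of 15 crossings get A-smoothings.
C(15, 13) = 15! / (13! * 2!)
= 105

105


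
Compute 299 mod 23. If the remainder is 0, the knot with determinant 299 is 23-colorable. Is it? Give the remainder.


Step 1: A knot is p-colorable if and only if p divides its determinant.
Step 2: Compute 299 mod 23.
299 = 13 * 23 + 0
Step 3: 299 mod 23 = 0
Step 4: The knot is 23-colorable: yes

0


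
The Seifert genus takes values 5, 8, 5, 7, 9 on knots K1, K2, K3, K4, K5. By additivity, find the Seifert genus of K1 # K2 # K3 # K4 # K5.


The Seifert genus is additive under connected sum.
Seifert genus(K1 # K2 # K3 # K4 # K5) = (5) + (8) + (5) + (7) + (9)
= 34

34


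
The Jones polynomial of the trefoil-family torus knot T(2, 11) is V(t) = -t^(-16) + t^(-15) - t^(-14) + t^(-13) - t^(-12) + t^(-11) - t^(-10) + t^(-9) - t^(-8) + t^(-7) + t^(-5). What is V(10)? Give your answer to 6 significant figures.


Substituting t = 10 into V(t) = -t^(-16) + t^(-15) - t^(-14) + t^(-13) - t^(-12) + t^(-11) - t^(-10) + t^(-9) - t^(-8) + t^(-7) + t^(-5):
  (-)t^(-16) = -1e-16
  (+)t^(-15) = 1e-15
  (-)t^(-14) = -1e-14
  (+)t^(-13) = 1e-13
  (-)t^(-12) = -1e-12
  (+)t^(-11) = 1e-11
  (-)t^(-10) = -1e-10
  (+)t^(-9) = 1e-09
  (-)t^(-8) = -1e-08
  (+)t^(-7) = 1e-07
  (+)t^(-5) = 1e-05
Sum = (-1e-16) + (1e-15) + (-1e-14) + (1e-13) + (-1e-12) + (1e-11) + (-1e-10) + (1e-09) + (-1e-08) + (1e-07) + (1e-05)
= 1.009090909e-05
Rounded to 6 significant figures: 1.00909e-05

1.00909e-05


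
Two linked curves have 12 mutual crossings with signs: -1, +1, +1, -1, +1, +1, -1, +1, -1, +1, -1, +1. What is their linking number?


Step 1: Count positive crossings: 7
Step 2: Count negative crossings: 5
Step 3: Sum of signs = 7 - 5 = 2
Step 4: Linking number = sum/2 = 2/2 = 1

1


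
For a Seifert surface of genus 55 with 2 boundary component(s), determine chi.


chi = 2 - 2g - b
= 2 - 2*55 - 2
= 2 - 110 - 2 = -110

-110


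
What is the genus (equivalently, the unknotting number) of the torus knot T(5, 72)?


For a torus knot T(p,q), both the unknotting number and genus equal (p-1)(q-1)/2.
= (5-1)(72-1)/2
= 4*71/2
= 284/2 = 142

142


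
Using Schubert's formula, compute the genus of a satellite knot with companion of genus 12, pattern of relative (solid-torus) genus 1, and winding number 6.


Schubert: g(satellite) = g_rel(pattern) + |winding| * g(companion),
where g_rel(pattern) is the genus of the pattern relative to the solid torus.
= 1 + 6 * 12
= 1 + 72 = 73

73


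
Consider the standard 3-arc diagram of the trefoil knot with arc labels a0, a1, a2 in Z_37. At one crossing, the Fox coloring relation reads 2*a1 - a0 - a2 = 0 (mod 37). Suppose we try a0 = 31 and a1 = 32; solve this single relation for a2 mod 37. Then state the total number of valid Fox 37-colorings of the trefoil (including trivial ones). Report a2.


Step 1: Apply the given crossing relation 2*a1 - a0 - a2 = 0 (mod 37).
  a2 = 2*a1 - a0 mod 37
  a2 = 2*32 - 31 mod 37
  a2 = 64 - 31 mod 37
  a2 = 33 mod 37 = 33
Step 2: The trefoil has determinant 3.
  Number of Fox p-colorings (p prime) is p^2 if p = 3, else p.
  Since 37 does not divide 3, only trivial (constant) colorings exist.
  (So the trial a0 = 31, a1 = 32 with a0 != a1 does NOT extend to a valid coloring of the whole trefoil: the other two crossing relations require 3*(a1 - a0) = 0 (mod 37), which fails.)
  Total colorings = 37
Step 3: a2 = 33, total Fox 37-colorings = 37

33


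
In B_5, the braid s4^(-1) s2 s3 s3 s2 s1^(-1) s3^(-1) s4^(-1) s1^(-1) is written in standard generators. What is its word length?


The word length counts the number of generators (including inverses).
Listing each generator: s4^(-1), s2, s3, s3, s2, s1^(-1), s3^(-1), s4^(-1), s1^(-1)
There are 9 generators in this braid word.

9
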